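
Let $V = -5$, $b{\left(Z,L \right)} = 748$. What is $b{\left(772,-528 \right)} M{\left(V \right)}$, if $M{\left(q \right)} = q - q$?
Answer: $0$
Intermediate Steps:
$M{\left(q \right)} = 0$
$b{\left(772,-528 \right)} M{\left(V \right)} = 748 \cdot 0 = 0$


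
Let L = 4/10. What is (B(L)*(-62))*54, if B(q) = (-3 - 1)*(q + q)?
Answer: 53568/5 ≈ 10714.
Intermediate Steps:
L = ⅖ (L = 4*(⅒) = ⅖ ≈ 0.40000)
B(q) = -8*q
(B(L)*(-62))*54 = (-8*⅖*(-62))*54 = -16/5*(-62)*54 = (992/5)*54 = 53568/5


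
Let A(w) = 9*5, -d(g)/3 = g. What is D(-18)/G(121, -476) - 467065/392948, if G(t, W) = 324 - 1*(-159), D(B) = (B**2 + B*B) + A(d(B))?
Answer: 2224789/9037804 ≈ 0.24616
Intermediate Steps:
d(g) = -3*g
A(w) = 45
D(B) = 45 + 2*B**2 (D(B) = (B**2 + B*B) + 45 = (B**2 + B**2) + 45 = 2*B**2 + 45 = 45 + 2*B**2)
G(t, W) = 483 (G(t, W) = 324 + 159 = 483)
D(-18)/G(121, -476) - 467065/392948 = (45 + 2*(-18)**2)/483 - 467065/392948 = (45 + 2*324)*(1/483) - 467065*1/392948 = (45 + 648)*(1/483) - 467065/392948 = 693*(1/483) - 467065/392948 = 33/23 - 467065/392948 = 2224789/9037804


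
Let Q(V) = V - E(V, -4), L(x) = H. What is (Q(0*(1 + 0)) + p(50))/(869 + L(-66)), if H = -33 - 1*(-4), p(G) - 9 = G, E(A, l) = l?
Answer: 3/40 ≈ 0.075000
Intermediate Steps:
p(G) = 9 + G
H = -29 (H = -33 + 4 = -29)
L(x) = -29
Q(V) = 4 + V (Q(V) = V - 1*(-4) = V + 4 = 4 + V)
(Q(0*(1 + 0)) + p(50))/(869 + L(-66)) = ((4 + 0*(1 + 0)) + (9 + 50))/(869 - 29) = ((4 + 0*1) + 59)/840 = ((4 + 0) + 59)*(1/840) = (4 + 59)*(1/840) = 63*(1/840) = 3/40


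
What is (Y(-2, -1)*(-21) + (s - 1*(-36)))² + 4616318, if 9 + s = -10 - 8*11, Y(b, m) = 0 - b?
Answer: 4629087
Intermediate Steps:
Y(b, m) = -b
s = -107 (s = -9 + (-10 - 8*11) = -9 + (-10 - 88) = -9 - 98 = -107)
(Y(-2, -1)*(-21) + (s - 1*(-36)))² + 4616318 = (-1*(-2)*(-21) + (-107 - 1*(-36)))² + 4616318 = (2*(-21) + (-107 + 36))² + 4616318 = (-42 - 71)² + 4616318 = (-113)² + 4616318 = 12769 + 4616318 = 4629087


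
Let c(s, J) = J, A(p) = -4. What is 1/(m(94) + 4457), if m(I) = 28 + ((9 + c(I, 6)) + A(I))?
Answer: 1/4496 ≈ 0.00022242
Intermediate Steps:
m(I) = 39 (m(I) = 28 + ((9 + 6) - 4) = 28 + (15 - 4) = 28 + 11 = 39)
1/(m(94) + 4457) = 1/(39 + 4457) = 1/4496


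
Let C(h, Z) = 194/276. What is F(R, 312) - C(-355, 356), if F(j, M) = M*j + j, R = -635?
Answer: -27428287/138 ≈ -1.9876e+5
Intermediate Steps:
C(h, Z) = 97/138 (C(h, Z) = 194*(1/276) = 97/138)
F(j, M) = j + M*j
F(R, 312) - C(-355, 356) = -635*(1 + 312) - 1*97/138 = -635*313 - 97/138 = -198755 - 97/138 = -27428287/138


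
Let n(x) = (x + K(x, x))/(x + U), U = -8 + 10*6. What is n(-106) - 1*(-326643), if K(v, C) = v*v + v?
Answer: 8813849/27 ≈ 3.2644e+5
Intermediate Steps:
K(v, C) = v + v**2 (K(v, C) = v**2 + v = v + v**2)
U = 52 (U = -8 + 60 = 52)
n(x) = (x + x*(1 + x))/(52 + x) (n(x) = (x + x*(1 + x))/(x + 52) = (x + x*(1 + x))/(52 + x))
n(-106) - 1*(-326643) = -106*(2 - 106)/(52 - 106) - 1*(-326643) = -106*(-104)/(-54) + 326643 = -106*(-1/54)*(-104) + 326643 = -5512/27 + 326643 = 8813849/27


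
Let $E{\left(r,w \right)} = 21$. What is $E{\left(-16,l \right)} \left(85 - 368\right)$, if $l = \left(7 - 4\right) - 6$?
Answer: $-5943$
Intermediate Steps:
$l = -3$ ($l = 3 - 6 = -3$)
$E{\left(-16,l \right)} \left(85 - 368\right) = 21 \left(85 - 368\right) = 21 \left(-283\right) = -5943$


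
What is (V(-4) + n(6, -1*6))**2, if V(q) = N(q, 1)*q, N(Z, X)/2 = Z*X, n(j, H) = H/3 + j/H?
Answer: 841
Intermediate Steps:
n(j, H) = H/3 + j/H (n(j, H) = H*(1/3) + j/H = H/3 + j/H)
N(Z, X) = 2*X*Z (N(Z, X) = 2*(Z*X) = 2*(X*Z) = 2*X*Z)
V(q) = 2*q**2 (V(q) = (2*1*q)*q = (2*q)*q = 2*q**2)
(V(-4) + n(6, -1*6))**2 = (2*(-4)**2 + ((-1*6)/3 + 6/((-1*6))))**2 = (2*16 + ((1/3)*(-6) + 6/(-6)))**2 = (32 + (-2 + 6*(-1/6)))**2 = (32 + (-2 - 1))**2 = (32 - 3)**2 = 29**2 = 841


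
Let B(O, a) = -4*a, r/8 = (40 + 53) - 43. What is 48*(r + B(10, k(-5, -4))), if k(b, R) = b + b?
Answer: 21120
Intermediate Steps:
r = 400 (r = 8*((40 + 53) - 43) = 8*(93 - 43) = 8*50 = 400)
k(b, R) = 2*b
48*(r + B(10, k(-5, -4))) = 48*(400 - 8*(-5)) = 48*(400 - 4*(-10)) = 48*(400 + 40) = 48*440 = 21120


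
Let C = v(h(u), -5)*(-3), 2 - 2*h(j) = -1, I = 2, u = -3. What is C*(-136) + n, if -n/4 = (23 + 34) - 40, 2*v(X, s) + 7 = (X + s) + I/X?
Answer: -1938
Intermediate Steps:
h(j) = 3/2 (h(j) = 1 - ½*(-1) = 1 + ½ = 3/2)
v(X, s) = -7/2 + 1/X + X/2 + s/2 (v(X, s) = -7/2 + ((X + s) + 2/X)/2 = -7/2 + (X + s + 2/X)/2 = -7/2 + (1/X + X/2 + s/2) = -7/2 + 1/X + X/2 + s/2)
n = -68 (n = -4*((23 + 34) - 40) = -4*(57 - 40) = -4*17 = -68)
C = 55/4 (C = ((2 + 3*(-7 + 3/2 - 5)/2)/(2*(3/2)))*(-3) = ((½)*(⅔)*(2 + (3/2)*(-21/2)))*(-3) = ((½)*(⅔)*(2 - 63/4))*(-3) = ((½)*(⅔)*(-55/4))*(-3) = -55/12*(-3) = 55/4 ≈ 13.750)
C*(-136) + n = (55/4)*(-136) - 68 = -1870 - 68 = -1938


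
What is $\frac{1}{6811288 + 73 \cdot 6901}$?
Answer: $\frac{1}{7315061} \approx 1.367 \cdot 10^{-7}$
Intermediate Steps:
$\frac{1}{6811288 + 73 \cdot 6901} = \frac{1}{6811288 + 503773} = \frac{1}{7315061}$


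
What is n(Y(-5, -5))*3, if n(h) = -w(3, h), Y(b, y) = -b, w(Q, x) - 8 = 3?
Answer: -33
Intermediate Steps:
w(Q, x) = 11 (w(Q, x) = 8 + 3 = 11)
n(h) = -11 (n(h) = -1*11 = -11)
n(Y(-5, -5))*3 = -11*3 = -33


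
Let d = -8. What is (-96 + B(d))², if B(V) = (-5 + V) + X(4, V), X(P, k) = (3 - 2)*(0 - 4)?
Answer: 12769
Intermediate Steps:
X(P, k) = -4 (X(P, k) = 1*(-4) = -4)
B(V) = -9 + V (B(V) = (-5 + V) - 4 = -9 + V)
(-96 + B(d))² = (-96 + (-9 - 8))² = (-96 - 17)² = (-113)² = 12769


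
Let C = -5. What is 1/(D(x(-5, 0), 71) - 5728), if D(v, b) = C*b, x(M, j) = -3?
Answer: -1/6083 ≈ -0.00016439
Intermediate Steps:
D(v, b) = -5*b
1/(D(x(-5, 0), 71) - 5728) = 1/(-5*71 - 5728) = 1/(-355 - 5728) = 1/(-6083) = -1/6083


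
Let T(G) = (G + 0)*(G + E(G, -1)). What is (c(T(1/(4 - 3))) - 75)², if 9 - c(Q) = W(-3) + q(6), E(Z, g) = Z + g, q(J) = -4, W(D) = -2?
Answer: 3600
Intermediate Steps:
T(G) = G*(-1 + 2*G) (T(G) = (G + 0)*(G + (G - 1)) = G*(G + (-1 + G)) = G*(-1 + 2*G))
c(Q) = 15 (c(Q) = 9 - (-2 - 4) = 9 - 1*(-6) = 9 + 6 = 15)
(c(T(1/(4 - 3))) - 75)² = (15 - 75)² = (-60)² = 3600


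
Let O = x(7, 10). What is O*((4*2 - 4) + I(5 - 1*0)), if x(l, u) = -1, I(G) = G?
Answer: -9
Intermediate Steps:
O = -1
O*((4*2 - 4) + I(5 - 1*0)) = -((4*2 - 4) + (5 - 1*0)) = -((8 - 4) + (5 + 0)) = -(4 + 5) = -1*9 = -9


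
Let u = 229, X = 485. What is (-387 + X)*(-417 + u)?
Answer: -18424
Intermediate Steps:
(-387 + X)*(-417 + u) = (-387 + 485)*(-417 + 229) = 98*(-188) = -18424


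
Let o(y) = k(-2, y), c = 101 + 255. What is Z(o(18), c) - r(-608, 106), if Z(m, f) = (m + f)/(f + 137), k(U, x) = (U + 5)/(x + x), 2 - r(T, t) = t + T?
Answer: -2977391/5916 ≈ -503.28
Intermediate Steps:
r(T, t) = 2 - T - t (r(T, t) = 2 - (t + T) = 2 - (T + t) = 2 + (-T - t) = 2 - T - t)
c = 356
k(U, x) = (5 + U)/(2*x) (k(U, x) = (5 + U)/((2*x)) = (5 + U)*(1/(2*x)) = (5 + U)/(2*x))
o(y) = 3/(2*y) (o(y) = (5 - 2)/(2*y) = (½)*3/y = 3/(2*y))
Z(m, f) = (f + m)/(137 + f)
Z(o(18), c) - r(-608, 106) = (356 + (3/2)/18)/(137 + 356) - (2 - 1*(-608) - 1*106) = (356 + (3/2)*(1/18))/493 - (2 + 608 - 106) = (356 + 1/12)/493 - 1*504 = (1/493)*(4273/12) - 504 = 4273/5916 - 504 = -2977391/5916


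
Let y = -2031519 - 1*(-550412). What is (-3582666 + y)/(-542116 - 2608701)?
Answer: 5063773/3150817 ≈ 1.6071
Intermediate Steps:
y = -1481107 (y = -2031519 + 550412 = -1481107)
(-3582666 + y)/(-542116 - 2608701) = (-3582666 - 1481107)/(-542116 - 2608701) = -5063773/(-3150817) = -5063773*(-1/3150817) = 5063773/3150817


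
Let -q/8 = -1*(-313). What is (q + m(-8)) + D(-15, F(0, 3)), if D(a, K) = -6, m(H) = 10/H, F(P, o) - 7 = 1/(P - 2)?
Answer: -10045/4 ≈ -2511.3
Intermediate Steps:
F(P, o) = 7 + 1/(-2 + P) (F(P, o) = 7 + 1/(P - 2) = 7 + 1/(-2 + P))
q = -2504 (q = -(-8)*(-313) = -8*313 = -2504)
(q + m(-8)) + D(-15, F(0, 3)) = (-2504 + 10/(-8)) - 6 = (-2504 + 10*(-⅛)) - 6 = (-2504 - 5/4) - 6 = -10021/4 - 6 = -10045/4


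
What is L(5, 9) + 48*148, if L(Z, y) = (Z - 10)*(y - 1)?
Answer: 7064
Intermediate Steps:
L(Z, y) = (-1 + y)*(-10 + Z) (L(Z, y) = (-10 + Z)*(-1 + y) = (-1 + y)*(-10 + Z))
L(5, 9) + 48*148 = (10 - 1*5 - 10*9 + 5*9) + 48*148 = (10 - 5 - 90 + 45) + 7104 = -40 + 7104 = 7064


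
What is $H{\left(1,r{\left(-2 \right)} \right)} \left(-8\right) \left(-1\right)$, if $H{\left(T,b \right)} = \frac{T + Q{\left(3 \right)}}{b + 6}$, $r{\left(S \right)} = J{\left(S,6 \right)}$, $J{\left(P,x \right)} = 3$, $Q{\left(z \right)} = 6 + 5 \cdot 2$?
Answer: $\frac{136}{9} \approx 15.111$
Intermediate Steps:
$Q{\left(z \right)} = 16$ ($Q{\left(z \right)} = 6 + 10 = 16$)
$r{\left(S \right)} = 3$
$H{\left(T,b \right)} = \frac{16 + T}{6 + b}$ ($H{\left(T,b \right)} = \frac{T + 16}{b + 6} = \frac{16 + T}{6 + b}$)
$H{\left(1,r{\left(-2 \right)} \right)} \left(-8\right) \left(-1\right) = \frac{16 + 1}{6 + 3} \left(-8\right) \left(-1\right) = \frac{1}{9} \cdot 17 \left(-8\right) \left(-1\right) = \frac{17}{9} \left(-8\right) \left(-1\right) = \left(- \frac{136}{9}\right) \left(-1\right) = \frac{136}{9}$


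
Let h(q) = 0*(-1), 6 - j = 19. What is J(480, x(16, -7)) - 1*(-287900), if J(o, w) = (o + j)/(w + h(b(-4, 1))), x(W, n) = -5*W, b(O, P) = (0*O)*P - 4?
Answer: 23031533/80 ≈ 2.8789e+5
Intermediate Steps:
b(O, P) = -4 (b(O, P) = 0*P - 4 = 0 - 4 = -4)
j = -13 (j = 6 - 1*19 = 6 - 19 = -13)
h(q) = 0
J(o, w) = (-13 + o)/w (J(o, w) = (o - 13)/(w + 0) = (-13 + o)/w)
J(480, x(16, -7)) - 1*(-287900) = (-13 + 480)/((-5*16)) - 1*(-287900) = 467/(-80) + 287900 = -1/80*467 + 287900 = -467/80 + 287900 = 23031533/80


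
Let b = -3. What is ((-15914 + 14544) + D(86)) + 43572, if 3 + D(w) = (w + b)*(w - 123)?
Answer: 39128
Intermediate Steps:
D(w) = -3 + (-123 + w)*(-3 + w) (D(w) = -3 + (w - 3)*(w - 123) = -3 + (-3 + w)*(-123 + w) = -3 + (-123 + w)*(-3 + w))
((-15914 + 14544) + D(86)) + 43572 = ((-15914 + 14544) + (366 + 86² - 126*86)) + 43572 = (-1370 + (366 + 7396 - 10836)) + 43572 = (-1370 - 3074) + 43572 = -4444 + 43572 = 39128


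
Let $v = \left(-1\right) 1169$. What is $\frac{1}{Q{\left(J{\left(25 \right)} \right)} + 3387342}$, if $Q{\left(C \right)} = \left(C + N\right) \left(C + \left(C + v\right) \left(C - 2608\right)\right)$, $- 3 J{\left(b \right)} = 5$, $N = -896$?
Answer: $- \frac{27}{73953742835} \approx -3.6509 \cdot 10^{-10}$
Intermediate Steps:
$v = -1169$
$J{\left(b \right)} = - \frac{5}{3}$ ($J{\left(b \right)} = \left(- \frac{1}{3}\right) 5 = - \frac{5}{3}$)
$Q{\left(C \right)} = \left(-896 + C\right) \left(C + \left(-2608 + C\right) \left(-1169 + C\right)\right)$ ($Q{\left(C \right)} = \left(C - 896\right) \left(C + \left(C - 1169\right) \left(C - 2608\right)\right) = \left(-896 + C\right) \left(C + \left(-1169 + C\right) \left(-2608 + C\right)\right) = \left(-896 + C\right) \left(C + \left(-2608 + C\right) \left(-1169 + C\right)\right)$)
$\frac{1}{Q{\left(J{\left(25 \right)} \right)} + 3387342} = \frac{1}{\left(-2731681792 + \left(- \frac{5}{3}\right)^{3} - 4672 \left(- \frac{5}{3}\right)^{2} + 6432048 \left(- \frac{5}{3}\right)\right) + 3387342} = \frac{1}{\left(-2731681792 - \frac{125}{27} - \frac{116800}{9} - 10720080\right) + 3387342} = \frac{1}{- \frac{74045201069}{27} + 3387342} = \frac{1}{- \frac{73953742835}{27}} = - \frac{27}{73953742835}$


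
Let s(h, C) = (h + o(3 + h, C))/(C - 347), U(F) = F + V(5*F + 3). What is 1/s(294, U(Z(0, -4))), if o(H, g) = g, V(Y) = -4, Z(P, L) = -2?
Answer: -353/288 ≈ -1.2257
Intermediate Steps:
U(F) = -4 + F (U(F) = F - 4 = -4 + F)
s(h, C) = (C + h)/(-347 + C) (s(h, C) = (h + C)/(C - 347) = (C + h)/(-347 + C))
1/s(294, U(Z(0, -4))) = 1/(((-4 - 2) + 294)/(-347 + (-4 - 2))) = 1/((-6 + 294)/(-347 - 6)) = 1/(288/(-353)) = 1/(-1/353*288) = 1/(-288/353) = -353/288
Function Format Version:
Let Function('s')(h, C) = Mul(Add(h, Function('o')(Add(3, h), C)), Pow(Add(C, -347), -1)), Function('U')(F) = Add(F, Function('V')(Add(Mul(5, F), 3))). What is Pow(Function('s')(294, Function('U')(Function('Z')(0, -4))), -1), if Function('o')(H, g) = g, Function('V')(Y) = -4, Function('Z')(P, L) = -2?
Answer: Rational(-353, 288) ≈ -1.2257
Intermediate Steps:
Function('U')(F) = Add(-4, F) (Function('U')(F) = Add(F, -4) = Add(-4, F))
Function('s')(h, C) = Mul(Pow(Add(-347, C), -1), Add(C, h)) (Function('s')(h, C) = Mul(Add(h, C), Pow(Add(C, -347), -1)) = Mul(Add(C, h), Pow(Add(-347, C), -1)) = Mul(Pow(Add(-347, C), -1), Add(C, h)))
Pow(Function('s')(294, Function('U')(Function('Z')(0, -4))), -1) = Pow(Mul(Pow(Add(-347, Add(-4, -2)), -1), Add(Add(-4, -2), 294)), -1) = Pow(Mul(Pow(Add(-347, -6), -1), Add(-6, 294)), -1) = Pow(Mul(Pow(-353, -1), 288), -1) = Pow(Mul(Rational(-1, 353), 288), -1) = Pow(Rational(-288, 353), -1) = Rational(-353, 288)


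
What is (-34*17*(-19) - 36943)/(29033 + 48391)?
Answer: -25961/77424 ≈ -0.33531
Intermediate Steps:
(-34*17*(-19) - 36943)/(29033 + 48391) = (-578*(-19) - 36943)/77424 = (10982 - 36943)*(1/77424) = -25961*1/77424 = -25961/77424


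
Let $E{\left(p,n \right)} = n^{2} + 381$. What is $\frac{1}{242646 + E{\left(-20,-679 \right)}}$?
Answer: $\frac{1}{704068} \approx 1.4203 \cdot 10^{-6}$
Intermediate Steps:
$E{\left(p,n \right)} = 381 + n^{2}$
$\frac{1}{242646 + E{\left(-20,-679 \right)}} = \frac{1}{242646 + \left(381 + \left(-679\right)^{2}\right)} = \frac{1}{242646 + \left(381 + 461041\right)} = \frac{1}{242646 + 461422} = \frac{1}{704068}$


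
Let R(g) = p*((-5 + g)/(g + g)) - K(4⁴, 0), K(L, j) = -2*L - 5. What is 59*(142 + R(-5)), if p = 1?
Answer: 38940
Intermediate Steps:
K(L, j) = -5 - 2*L
R(g) = 517 + (-5 + g)/(2*g) (R(g) = 1*((-5 + g)/(g + g)) - (-5 - 2*4⁴) = 1*((-5 + g)/((2*g))) - (-5 - 2*256) = 1*((-5 + g)*(1/(2*g))) - (-5 - 512) = 1*((-5 + g)/(2*g)) - 1*(-517) = (-5 + g)/(2*g) + 517 = 517 + (-5 + g)/(2*g))
59*(142 + R(-5)) = 59*(142 + (5/2)*(-1 + 207*(-5))/(-5)) = 59*(142 + (5/2)*(-⅕)*(-1 - 1035)) = 59*(142 + (5/2)*(-⅕)*(-1036)) = 59*(142 + 518) = 59*660 = 38940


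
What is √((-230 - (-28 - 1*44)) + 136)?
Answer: I*√22 ≈ 4.6904*I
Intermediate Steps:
√((-230 - (-28 - 1*44)) + 136) = √((-230 - (-28 - 44)) + 136) = √((-230 - 1*(-72)) + 136) = √((-230 + 72) + 136) = √(-158 + 136) = √(-22) = I*√22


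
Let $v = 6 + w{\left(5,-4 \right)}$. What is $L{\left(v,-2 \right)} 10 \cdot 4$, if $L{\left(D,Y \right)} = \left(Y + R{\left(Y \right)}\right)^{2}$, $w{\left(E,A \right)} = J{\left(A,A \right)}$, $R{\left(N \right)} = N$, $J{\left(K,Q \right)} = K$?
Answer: $640$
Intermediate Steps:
$w{\left(E,A \right)} = A$
$v = 2$ ($v = 6 - 4 = 2$)
$L{\left(D,Y \right)} = 4 Y^{2}$ ($L{\left(D,Y \right)} = \left(Y + Y\right)^{2} = \left(2 Y\right)^{2} = 4 Y^{2}$)
$L{\left(v,-2 \right)} 10 \cdot 4 = 4 \left(-2\right)^{2} \cdot 10 \cdot 4 = 4 \cdot 4 \cdot 10 \cdot 4 = 16 \cdot 10 \cdot 4 = 160 \cdot 4 = 640$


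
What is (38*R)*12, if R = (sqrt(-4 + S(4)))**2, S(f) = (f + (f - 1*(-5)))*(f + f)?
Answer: 45600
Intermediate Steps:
S(f) = 2*f*(5 + 2*f) (S(f) = (f + (f + 5))*(2*f) = (f + (5 + f))*(2*f) = (5 + 2*f)*(2*f) = 2*f*(5 + 2*f))
R = 100 (R = (sqrt(-4 + 2*4*(5 + 2*4)))**2 = (sqrt(-4 + 2*4*(5 + 8)))**2 = (sqrt(-4 + 2*4*13))**2 = (sqrt(-4 + 104))**2 = (sqrt(100))**2 = 10**2 = 100)
(38*R)*12 = (38*100)*12 = 3800*12 = 45600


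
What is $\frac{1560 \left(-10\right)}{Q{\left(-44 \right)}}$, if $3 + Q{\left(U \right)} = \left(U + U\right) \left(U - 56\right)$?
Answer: $- \frac{15600}{8797} \approx -1.7733$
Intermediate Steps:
$Q{\left(U \right)} = -3 + 2 U \left(-56 + U\right)$ ($Q{\left(U \right)} = -3 + \left(U + U\right) \left(U - 56\right) = -3 + 2 U \left(-56 + U\right)$)
$\frac{1560 \left(-10\right)}{Q{\left(-44 \right)}} = \frac{1560 \left(-10\right)}{-3 - -4928 + 2 \left(-44\right)^{2}} = - \frac{15600}{-3 + 4928 + 2 \cdot 1936} = - \frac{15600}{-3 + 4928 + 3872} = - \frac{15600}{8797}$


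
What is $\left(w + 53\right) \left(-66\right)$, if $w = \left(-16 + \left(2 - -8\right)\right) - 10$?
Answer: $-2442$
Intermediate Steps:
$w = -16$ ($w = \left(-16 + \left(2 + 8\right)\right) - 10 = \left(-16 + 10\right) - 10 = -6 - 10 = -16$)
$\left(w + 53\right) \left(-66\right) = \left(-16 + 53\right) \left(-66\right) = 37 \left(-66\right) = -2442$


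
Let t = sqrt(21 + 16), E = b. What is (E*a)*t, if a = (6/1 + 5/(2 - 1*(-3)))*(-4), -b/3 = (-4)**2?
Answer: 1344*sqrt(37) ≈ 8175.2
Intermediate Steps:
b = -48 (b = -3*(-4)**2 = -3*16 = -48)
E = -48
a = -28 (a = (6*1 + 5/(2 + 3))*(-4) = (6 + 5/5)*(-4) = (6 + 5*(1/5))*(-4) = (6 + 1)*(-4) = 7*(-4) = -28)
t = sqrt(37) ≈ 6.0828
(E*a)*t = (-48*(-28))*sqrt(37) = 1344*sqrt(37)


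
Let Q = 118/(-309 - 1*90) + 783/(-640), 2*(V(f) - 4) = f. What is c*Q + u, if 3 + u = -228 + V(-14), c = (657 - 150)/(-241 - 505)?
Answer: -14793326327/63499520 ≈ -232.97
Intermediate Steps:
V(f) = 4 + f/2
c = -507/746 (c = 507/(-746) = 507*(-1/746) = -507/746 ≈ -0.67962)
Q = -387937/255360 (Q = 118/(-309 - 90) + 783*(-1/640) = 118/(-399) - 783/640 = 118*(-1/399) - 783/640 = -118/399 - 783/640 = -387937/255360 ≈ -1.5192)
u = -234 (u = -3 + (-228 + (4 + (1/2)*(-14))) = -3 + (-228 + (4 - 7)) = -3 + (-228 - 3) = -3 - 231 = -234)
c*Q + u = -507/746*(-387937/255360) - 234 = 65561353/63499520 - 234 = -14793326327/63499520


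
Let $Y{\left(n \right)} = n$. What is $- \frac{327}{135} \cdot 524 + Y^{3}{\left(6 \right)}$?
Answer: $- \frac{47396}{45} \approx -1053.2$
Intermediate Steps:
$- \frac{327}{135} \cdot 524 + Y^{3}{\left(6 \right)} = - \frac{327}{135} \cdot 524 + 6^{3} = \left(-327\right) \frac{1}{135} \cdot 524 + 216 = \left(- \frac{109}{45}\right) 524 + 216 = - \frac{57116}{45} + 216 = - \frac{47396}{45}$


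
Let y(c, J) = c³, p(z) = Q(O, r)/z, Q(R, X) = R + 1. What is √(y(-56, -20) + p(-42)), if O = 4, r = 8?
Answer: I*√309786834/42 ≈ 419.07*I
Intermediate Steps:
Q(R, X) = 1 + R
p(z) = 5/z (p(z) = (1 + 4)/z = 5/z)
√(y(-56, -20) + p(-42)) = √((-56)³ + 5/(-42)) = √(-175616 + 5*(-1/42)) = √(-175616 - 5/42) = √(-7375877/42) = I*√309786834/42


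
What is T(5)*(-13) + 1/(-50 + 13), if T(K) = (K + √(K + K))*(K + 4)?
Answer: -21646/37 - 117*√10 ≈ -955.01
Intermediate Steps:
T(K) = (4 + K)*(K + √2*√K) (T(K) = (K + √(2*K))*(4 + K) = (K + √2*√K)*(4 + K) = (4 + K)*(K + √2*√K))
T(5)*(-13) + 1/(-50 + 13) = (5² + 4*5 + √2*5^(3/2) + 4*√2*√5)*(-13) + 1/(-50 + 13) = (25 + 20 + √2*(5*√5) + 4*√10)*(-13) + 1/(-37) = (25 + 20 + 5*√10 + 4*√10)*(-13) - 1/37 = (45 + 9*√10)*(-13) - 1/37 = (-585 - 117*√10) - 1/37 = -21646/37 - 117*√10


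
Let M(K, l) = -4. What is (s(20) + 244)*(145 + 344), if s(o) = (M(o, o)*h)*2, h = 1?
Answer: 115404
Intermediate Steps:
s(o) = -8 (s(o) = -4*1*2 = -4*2 = -8)
(s(20) + 244)*(145 + 344) = (-8 + 244)*(145 + 344) = 236*489 = 115404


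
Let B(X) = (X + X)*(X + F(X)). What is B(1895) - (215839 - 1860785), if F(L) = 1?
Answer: 8830786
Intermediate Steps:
B(X) = 2*X*(1 + X) (B(X) = (X + X)*(X + 1) = (2*X)*(1 + X) = 2*X*(1 + X))
B(1895) - (215839 - 1860785) = 2*1895*(1 + 1895) - (215839 - 1860785) = 2*1895*1896 - 1*(-1644946) = 7185840 + 1644946 = 8830786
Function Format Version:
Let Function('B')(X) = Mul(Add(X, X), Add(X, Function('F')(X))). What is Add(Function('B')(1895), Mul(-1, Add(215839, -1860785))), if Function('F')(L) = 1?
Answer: 8830786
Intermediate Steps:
Function('B')(X) = Mul(2, X, Add(1, X)) (Function('B')(X) = Mul(Add(X, X), Add(X, 1)) = Mul(Mul(2, X), Add(1, X)) = Mul(2, X, Add(1, X)))
Add(Function('B')(1895), Mul(-1, Add(215839, -1860785))) = Add(Mul(2, 1895, Add(1, 1895)), Mul(-1, Add(215839, -1860785))) = Add(Mul(2, 1895, 1896), Mul(-1, -1644946)) = Add(7185840, 1644946) = 8830786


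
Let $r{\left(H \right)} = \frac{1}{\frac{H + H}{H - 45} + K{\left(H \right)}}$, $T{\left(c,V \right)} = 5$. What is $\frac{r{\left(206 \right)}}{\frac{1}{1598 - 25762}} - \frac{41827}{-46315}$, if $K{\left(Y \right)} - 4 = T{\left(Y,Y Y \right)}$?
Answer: $- \frac{180106221213}{86192215} \approx -2089.6$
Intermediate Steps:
$K{\left(Y \right)} = 9$ ($K{\left(Y \right)} = 4 + 5 = 9$)
$r{\left(H \right)} = \frac{1}{9 + \frac{2 H}{-45 + H}}$ ($r{\left(H \right)} = \frac{1}{\frac{H + H}{H - 45} + 9} = \frac{1}{\frac{2 H}{-45 + H} + 9} = \frac{1}{9 + \frac{2 H}{-45 + H}}$)
$\frac{r{\left(206 \right)}}{\frac{1}{1598 - 25762}} - \frac{41827}{-46315} = \frac{\frac{1}{-405 + 11 \cdot 206} \left(-45 + 206\right)}{\frac{1}{1598 - 25762}} - \frac{41827}{-46315} = \frac{\frac{1}{-405 + 2266} \cdot 161}{\frac{1}{-24164}} - - \frac{41827}{46315} = \frac{\frac{1}{1861} \cdot 161}{- \frac{1}{24164}} + \frac{41827}{46315} = \frac{1}{1861} \cdot 161 \left(-24164\right) + \frac{41827}{46315} = \frac{161}{1861} \left(-24164\right) + \frac{41827}{46315} = - \frac{3890404}{1861} + \frac{41827}{46315} = - \frac{180106221213}{86192215}$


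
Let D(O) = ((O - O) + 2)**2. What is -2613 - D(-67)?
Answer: -2617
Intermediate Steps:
D(O) = 4 (D(O) = (0 + 2)**2 = 2**2 = 4)
-2613 - D(-67) = -2613 - 1*4 = -2613 - 4 = -2617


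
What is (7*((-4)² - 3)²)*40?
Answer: 47320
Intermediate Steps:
(7*((-4)² - 3)²)*40 = (7*(16 - 3)²)*40 = (7*13²)*40 = (7*169)*40 = 1183*40 = 47320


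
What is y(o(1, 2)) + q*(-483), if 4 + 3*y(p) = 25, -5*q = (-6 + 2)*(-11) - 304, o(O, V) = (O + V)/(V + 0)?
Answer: -25109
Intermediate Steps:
o(O, V) = (O + V)/V
q = 52 (q = -((-6 + 2)*(-11) - 304)/5 = -(-4*(-11) - 304)/5 = -(44 - 304)/5 = -⅕*(-260) = 52)
y(p) = 7 (y(p) = -4/3 + (⅓)*25 = -4/3 + 25/3 = 7)
y(o(1, 2)) + q*(-483) = 7 + 52*(-483) = 7 - 25116 = -25109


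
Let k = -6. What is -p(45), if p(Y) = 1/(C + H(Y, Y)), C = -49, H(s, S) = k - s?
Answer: 1/100 ≈ 0.010000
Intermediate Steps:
H(s, S) = -6 - s
p(Y) = 1/(-55 - Y) (p(Y) = 1/(-49 + (-6 - Y)) = 1/(-55 - Y))
-p(45) = -(-1)/(55 + 45) = -(-1)/100 = -1*(-1/100) = 1/100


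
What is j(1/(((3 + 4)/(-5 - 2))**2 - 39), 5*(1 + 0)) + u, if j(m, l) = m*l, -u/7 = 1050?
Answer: -279305/38 ≈ -7350.1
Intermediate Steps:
u = -7350 (u = -7*1050 = -7350)
j(m, l) = l*m
j(1/(((3 + 4)/(-5 - 2))**2 - 39), 5*(1 + 0)) + u = (5*(1 + 0))/(((3 + 4)/(-5 - 2))**2 - 39) - 7350 = (5*1)/((7/(-7))**2 - 39) - 7350 = 5/((7*(-1/7))**2 - 39) - 7350 = 5/((-1)**2 - 39) - 7350 = 5/(1 - 39) - 7350 = 5/(-38) - 7350 = 5*(-1/38) - 7350 = -5/38 - 7350 = -279305/38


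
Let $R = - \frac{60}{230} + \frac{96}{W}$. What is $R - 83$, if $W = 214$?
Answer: $- \frac{203801}{2461} \approx -82.812$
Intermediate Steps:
$R = \frac{462}{2461}$ ($R = - \frac{60}{230} + \frac{96}{214} = \left(-60\right) \frac{1}{230} + 96 \cdot \frac{1}{214} = - \frac{6}{23} + \frac{48}{107} = \frac{462}{2461} \approx 0.18773$)
$R - 83 = \frac{462}{2461} - 83 = - \frac{203801}{2461}$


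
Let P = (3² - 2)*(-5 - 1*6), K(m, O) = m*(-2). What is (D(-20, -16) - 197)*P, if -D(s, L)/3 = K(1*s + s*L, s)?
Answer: -123431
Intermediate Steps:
K(m, O) = -2*m
P = -77 (P = (9 - 2)*(-5 - 6) = 7*(-11) = -77)
D(s, L) = 6*s + 6*L*s (D(s, L) = -(-6)*(1*s + s*L) = -(-6)*(s + L*s) = -3*(-2*s - 2*L*s) = 6*s + 6*L*s)
(D(-20, -16) - 197)*P = (6*(-20)*(1 - 16) - 197)*(-77) = (6*(-20)*(-15) - 197)*(-77) = (1800 - 197)*(-77) = 1603*(-77) = -123431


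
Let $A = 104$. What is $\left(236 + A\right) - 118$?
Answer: $222$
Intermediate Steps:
$\left(236 + A\right) - 118 = \left(236 + 104\right) - 118 = 340 - 118 = 222$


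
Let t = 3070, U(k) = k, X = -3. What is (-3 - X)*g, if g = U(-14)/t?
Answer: 0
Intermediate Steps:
g = -7/1535 (g = -14/3070 = -14*1/3070 = -7/1535 ≈ -0.0045603)
(-3 - X)*g = (-3 - 1*(-3))*(-7/1535) = (-3 + 3)*(-7/1535) = 0*(-7/1535) = 0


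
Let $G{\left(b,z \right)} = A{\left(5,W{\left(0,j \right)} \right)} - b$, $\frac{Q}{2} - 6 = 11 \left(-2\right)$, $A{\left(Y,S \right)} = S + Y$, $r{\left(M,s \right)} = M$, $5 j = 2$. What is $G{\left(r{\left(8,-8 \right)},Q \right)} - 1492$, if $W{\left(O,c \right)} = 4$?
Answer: $-1491$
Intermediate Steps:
$j = \frac{2}{5}$ ($j = \frac{1}{5} \cdot 2 = \frac{2}{5} \approx 0.4$)
$Q = -32$ ($Q = 12 + 2 \cdot 11 \left(-2\right) = 12 + 2 \left(-22\right) = 12 - 44 = -32$)
$G{\left(b,z \right)} = 9 - b$ ($G{\left(b,z \right)} = \left(4 + 5\right) - b = 9 - b$)
$G{\left(r{\left(8,-8 \right)},Q \right)} - 1492 = \left(9 - 8\right) - 1492 = 1 - 1492 = -1491$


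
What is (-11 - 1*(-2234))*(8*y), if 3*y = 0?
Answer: 0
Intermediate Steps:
y = 0 (y = (⅓)*0 = 0)
(-11 - 1*(-2234))*(8*y) = (-11 - 1*(-2234))*(8*0) = (-11 + 2234)*0 = 2223*0 = 0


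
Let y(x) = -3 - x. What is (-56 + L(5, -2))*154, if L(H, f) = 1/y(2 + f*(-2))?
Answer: -77770/9 ≈ -8641.1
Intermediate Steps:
L(H, f) = 1/(-5 + 2*f) (L(H, f) = 1/(-3 - (2 + f*(-2))) = 1/(-3 - (2 - 2*f)) = 1/(-3 + (-2 + 2*f)) = 1/(-5 + 2*f))
(-56 + L(5, -2))*154 = (-56 + 1/(-5 + 2*(-2)))*154 = (-56 + 1/(-5 - 4))*154 = (-56 + 1/(-9))*154 = (-56 - ⅑)*154 = -505/9*154 = -77770/9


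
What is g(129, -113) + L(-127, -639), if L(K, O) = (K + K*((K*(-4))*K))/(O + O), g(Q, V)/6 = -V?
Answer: -2442307/426 ≈ -5733.1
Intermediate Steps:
g(Q, V) = -6*V (g(Q, V) = 6*(-V) = -6*V)
L(K, O) = (K - 4*K³)/(2*O) (L(K, O) = (K + K*((-4*K)*K))/((2*O)) = (K + K*(-4*K²))*(1/(2*O)) = (K - 4*K³)*(1/(2*O)) = (K - 4*K³)/(2*O))
g(129, -113) + L(-127, -639) = -6*(-113) + (½)*(-127 - 4*(-127)³)/(-639) = 678 + (½)*(-1/639)*(-127 - 4*(-2048383)) = 678 + (½)*(-1/639)*(-127 + 8193532) = 678 + (½)*(-1/639)*8193405 = 678 - 2731135/426 = -2442307/426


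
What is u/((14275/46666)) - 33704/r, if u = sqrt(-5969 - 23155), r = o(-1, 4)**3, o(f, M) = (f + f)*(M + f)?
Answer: 4213/27 + 279996*I*sqrt(809)/14275 ≈ 156.04 + 557.89*I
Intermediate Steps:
o(f, M) = 2*f*(M + f) (o(f, M) = (2*f)*(M + f) = 2*f*(M + f))
r = -216 (r = (2*(-1)*(4 - 1))**3 = (2*(-1)*3)**3 = (-6)**3 = -216)
u = 6*I*sqrt(809) (u = sqrt(-29124) = 6*I*sqrt(809) ≈ 170.66*I)
u/((14275/46666)) - 33704/r = (6*I*sqrt(809))/((14275/46666)) - 33704/(-216) = (6*I*sqrt(809))/((14275*(1/46666))) - 33704*(-1/216) = (6*I*sqrt(809))/(14275/46666) + 4213/27 = (6*I*sqrt(809))*(46666/14275) + 4213/27 = 279996*I*sqrt(809)/14275 + 4213/27 = 4213/27 + 279996*I*sqrt(809)/14275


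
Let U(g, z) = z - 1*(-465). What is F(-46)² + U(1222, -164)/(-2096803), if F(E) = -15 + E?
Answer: 7802203662/2096803 ≈ 3721.0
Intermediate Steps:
U(g, z) = 465 + z (U(g, z) = z + 465 = 465 + z)
F(-46)² + U(1222, -164)/(-2096803) = (-15 - 46)² + (465 - 164)/(-2096803) = (-61)² + 301*(-1/2096803) = 3721 - 301/2096803 = 7802203662/2096803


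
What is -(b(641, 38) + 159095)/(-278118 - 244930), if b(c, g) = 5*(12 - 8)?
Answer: 159115/523048 ≈ 0.30421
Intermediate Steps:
b(c, g) = 20 (b(c, g) = 5*4 = 20)
-(b(641, 38) + 159095)/(-278118 - 244930) = -(20 + 159095)/(-278118 - 244930) = -159115/(-523048) = -159115*(-1)/523048 = -1*(-159115/523048) = 159115/523048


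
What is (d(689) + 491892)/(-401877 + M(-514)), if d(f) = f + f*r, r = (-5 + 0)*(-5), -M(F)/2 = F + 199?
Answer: -46346/36477 ≈ -1.2706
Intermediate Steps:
M(F) = -398 - 2*F (M(F) = -2*(F + 199) = -2*(199 + F) = -398 - 2*F)
r = 25 (r = -5*(-5) = 25)
d(f) = 26*f (d(f) = f + f*25 = f + 25*f = 26*f)
(d(689) + 491892)/(-401877 + M(-514)) = (26*689 + 491892)/(-401877 + (-398 - 2*(-514))) = (17914 + 491892)/(-401877 + (-398 + 1028)) = 509806/(-401877 + 630) = 509806/(-401247) = 509806*(-1/401247) = -46346/36477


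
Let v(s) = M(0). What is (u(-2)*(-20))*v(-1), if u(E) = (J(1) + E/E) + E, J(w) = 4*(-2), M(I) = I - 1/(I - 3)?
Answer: 60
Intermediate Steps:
M(I) = I - 1/(-3 + I)
v(s) = ⅓ (v(s) = (-1 + 0² - 3*0)/(-3 + 0) = (-1 + 0 + 0)/(-3) = -⅓*(-1) = ⅓)
J(w) = -8
u(E) = -7 + E (u(E) = (-8 + E/E) + E = (-8 + 1) + E = -7 + E)
(u(-2)*(-20))*v(-1) = ((-7 - 2)*(-20))*(⅓) = -9*(-20)*(⅓) = 180*(⅓) = 60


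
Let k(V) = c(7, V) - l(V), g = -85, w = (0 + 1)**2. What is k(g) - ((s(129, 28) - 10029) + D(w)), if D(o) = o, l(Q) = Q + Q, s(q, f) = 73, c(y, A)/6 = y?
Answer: 10167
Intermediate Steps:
c(y, A) = 6*y
w = 1 (w = 1**2 = 1)
l(Q) = 2*Q
k(V) = 42 - 2*V (k(V) = 6*7 - 2*V = 42 - 2*V)
k(g) - ((s(129, 28) - 10029) + D(w)) = (42 - 2*(-85)) - ((73 - 10029) + 1) = (42 + 170) - (-9956 + 1) = 212 - 1*(-9955) = 212 + 9955 = 10167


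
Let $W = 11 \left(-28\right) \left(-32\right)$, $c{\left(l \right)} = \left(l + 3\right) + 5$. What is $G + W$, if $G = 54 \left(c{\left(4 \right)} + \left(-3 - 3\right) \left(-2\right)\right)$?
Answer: $11152$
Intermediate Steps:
$c{\left(l \right)} = 8 + l$ ($c{\left(l \right)} = \left(3 + l\right) + 5 = 8 + l$)
$G = 1296$ ($G = 54 \left(\left(8 + 4\right) + \left(-3 - 3\right) \left(-2\right)\right) = 54 \left(12 - -12\right) = 54 \left(12 + 12\right) = 54 \cdot 24 = 1296$)
$W = 9856$ ($W = \left(-308\right) \left(-32\right) = 9856$)
$G + W = 1296 + 9856 = 11152$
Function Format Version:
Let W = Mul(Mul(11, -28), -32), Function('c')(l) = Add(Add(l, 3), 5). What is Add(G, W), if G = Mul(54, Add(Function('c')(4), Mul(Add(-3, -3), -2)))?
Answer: 11152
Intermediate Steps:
Function('c')(l) = Add(8, l) (Function('c')(l) = Add(Add(3, l), 5) = Add(8, l))
G = 1296 (G = Mul(54, Add(Add(8, 4), Mul(Add(-3, -3), -2))) = Mul(54, Add(12, Mul(-6, -2))) = Mul(54, Add(12, 12)) = Mul(54, 24) = 1296)
W = 9856 (W = Mul(-308, -32) = 9856)
Add(G, W) = Add(1296, 9856) = 11152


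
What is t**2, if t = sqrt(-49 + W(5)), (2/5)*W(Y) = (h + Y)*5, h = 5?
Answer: 76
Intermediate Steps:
W(Y) = 125/2 + 25*Y/2 (W(Y) = 5*((5 + Y)*5)/2 = 5*(25 + 5*Y)/2 = 125/2 + 25*Y/2)
t = 2*sqrt(19) (t = sqrt(-49 + (125/2 + (25/2)*5)) = sqrt(-49 + (125/2 + 125/2)) = sqrt(-49 + 125) = sqrt(76) = 2*sqrt(19) ≈ 8.7178)
t**2 = (2*sqrt(19))**2 = 76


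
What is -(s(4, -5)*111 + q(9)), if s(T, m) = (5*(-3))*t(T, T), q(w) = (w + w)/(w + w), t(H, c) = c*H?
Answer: 26639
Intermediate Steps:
t(H, c) = H*c
q(w) = 1 (q(w) = (2*w)/((2*w)) = (2*w)*(1/(2*w)) = 1)
s(T, m) = -15*T² (s(T, m) = (5*(-3))*(T*T) = -15*T²)
-(s(4, -5)*111 + q(9)) = -(-15*4²*111 + 1) = -(-15*16*111 + 1) = -(-240*111 + 1) = -(-26640 + 1) = -1*(-26639) = 26639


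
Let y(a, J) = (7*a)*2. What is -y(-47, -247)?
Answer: 658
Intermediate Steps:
y(a, J) = 14*a
-y(-47, -247) = -14*(-47) = -1*(-658) = 658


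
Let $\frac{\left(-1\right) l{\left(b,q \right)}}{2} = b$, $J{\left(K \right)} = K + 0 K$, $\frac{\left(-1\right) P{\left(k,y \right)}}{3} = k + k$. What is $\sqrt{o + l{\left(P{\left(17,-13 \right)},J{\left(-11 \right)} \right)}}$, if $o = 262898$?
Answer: $\sqrt{263102} \approx 512.93$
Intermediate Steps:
$P{\left(k,y \right)} = - 6 k$ ($P{\left(k,y \right)} = - 3 \left(k + k\right) = - 3 \cdot 2 k = - 6 k$)
$J{\left(K \right)} = K$ ($J{\left(K \right)} = K + 0 = K$)
$l{\left(b,q \right)} = - 2 b$
$\sqrt{o + l{\left(P{\left(17,-13 \right)},J{\left(-11 \right)} \right)}} = \sqrt{262898 - 2 \left(\left(-6\right) 17\right)} = \sqrt{262898 - -204} = \sqrt{262898 + 204} = \sqrt{263102}$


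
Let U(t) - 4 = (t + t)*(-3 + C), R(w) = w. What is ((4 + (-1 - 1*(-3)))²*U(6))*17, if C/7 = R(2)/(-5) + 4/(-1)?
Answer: -1228896/5 ≈ -2.4578e+5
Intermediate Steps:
C = -154/5 (C = 7*(2/(-5) + 4/(-1)) = 7*(2*(-⅕) + 4*(-1)) = 7*(-⅖ - 4) = 7*(-22/5) = -154/5 ≈ -30.800)
U(t) = 4 - 338*t/5 (U(t) = 4 + (t + t)*(-3 - 154/5) = 4 + (2*t)*(-169/5) = 4 - 338*t/5)
((4 + (-1 - 1*(-3)))²*U(6))*17 = ((4 + (-1 - 1*(-3)))²*(4 - 338/5*6))*17 = ((4 + (-1 + 3))²*(4 - 2028/5))*17 = ((4 + 2)²*(-2008/5))*17 = (6²*(-2008/5))*17 = (36*(-2008/5))*17 = -72288/5*17 = -1228896/5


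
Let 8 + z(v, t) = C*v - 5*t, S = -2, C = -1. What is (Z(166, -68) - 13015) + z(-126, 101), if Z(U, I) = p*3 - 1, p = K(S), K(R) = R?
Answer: -13409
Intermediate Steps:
p = -2
z(v, t) = -8 - v - 5*t (z(v, t) = -8 + (-v - 5*t) = -8 - v - 5*t)
Z(U, I) = -7 (Z(U, I) = -2*3 - 1 = -6 - 1 = -7)
(Z(166, -68) - 13015) + z(-126, 101) = (-7 - 13015) + (-8 - 1*(-126) - 5*101) = -13022 + (-8 + 126 - 505) = -13022 - 387 = -13409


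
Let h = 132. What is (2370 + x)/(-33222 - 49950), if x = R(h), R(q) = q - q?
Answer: -395/13862 ≈ -0.028495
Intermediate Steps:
R(q) = 0
x = 0
(2370 + x)/(-33222 - 49950) = (2370 + 0)/(-33222 - 49950) = 2370/(-83172) = 2370*(-1/83172) = -395/13862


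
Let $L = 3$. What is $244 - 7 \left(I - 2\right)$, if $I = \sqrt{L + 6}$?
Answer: $237$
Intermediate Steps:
$I = 3$ ($I = \sqrt{3 + 6} = \sqrt{9} = 3$)
$244 - 7 \left(I - 2\right) = 244 - 7 \left(3 - 2\right) = 244 - 7 = 237$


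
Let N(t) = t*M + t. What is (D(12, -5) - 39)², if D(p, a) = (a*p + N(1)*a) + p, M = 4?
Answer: 12544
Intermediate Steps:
N(t) = 5*t (N(t) = t*4 + t = 4*t + t = 5*t)
D(p, a) = p + 5*a + a*p (D(p, a) = (a*p + (5*1)*a) + p = (a*p + 5*a) + p = (5*a + a*p) + p = p + 5*a + a*p)
(D(12, -5) - 39)² = ((12 + 5*(-5) - 5*12) - 39)² = ((12 - 25 - 60) - 39)² = (-73 - 39)² = (-112)² = 12544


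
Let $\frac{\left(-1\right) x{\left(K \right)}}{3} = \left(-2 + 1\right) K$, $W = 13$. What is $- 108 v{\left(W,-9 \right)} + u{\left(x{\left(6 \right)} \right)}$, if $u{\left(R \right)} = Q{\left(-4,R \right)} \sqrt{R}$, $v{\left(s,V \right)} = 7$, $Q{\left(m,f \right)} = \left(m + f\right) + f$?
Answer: $-756 + 96 \sqrt{2} \approx -620.24$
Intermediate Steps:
$Q{\left(m,f \right)} = m + 2 f$ ($Q{\left(m,f \right)} = \left(f + m\right) + f = m + 2 f$)
$x{\left(K \right)} = 3 K$ ($x{\left(K \right)} = - 3 \left(-2 + 1\right) K = - 3 \left(- K\right) = 3 K$)
$u{\left(R \right)} = \sqrt{R} \left(-4 + 2 R\right)$ ($u{\left(R \right)} = \left(-4 + 2 R\right) \sqrt{R} = \sqrt{R} \left(-4 + 2 R\right)$)
$- 108 v{\left(W,-9 \right)} + u{\left(x{\left(6 \right)} \right)} = \left(-108\right) 7 + 2 \sqrt{3 \cdot 6} \left(-2 + 3 \cdot 6\right) = -756 + 2 \sqrt{18} \left(-2 + 18\right) = -756 + 2 \cdot 3 \sqrt{2} \cdot 16 = -756 + 96 \sqrt{2}$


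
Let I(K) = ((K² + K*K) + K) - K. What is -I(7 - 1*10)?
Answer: -18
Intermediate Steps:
I(K) = 2*K² (I(K) = ((K² + K²) + K) - K = (2*K² + K) - K = (K + 2*K²) - K = 2*K²)
-I(7 - 1*10) = -2*(7 - 1*10)² = -2*(7 - 10)² = -2*(-3)² = -2*9 = -1*18 = -18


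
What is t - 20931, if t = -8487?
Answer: -29418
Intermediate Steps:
t - 20931 = -8487 - 20931 = -29418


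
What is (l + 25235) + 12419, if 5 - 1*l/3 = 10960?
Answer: 4789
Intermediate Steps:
l = -32865 (l = 15 - 3*10960 = 15 - 32880 = -32865)
(l + 25235) + 12419 = (-32865 + 25235) + 12419 = -7630 + 12419 = 4789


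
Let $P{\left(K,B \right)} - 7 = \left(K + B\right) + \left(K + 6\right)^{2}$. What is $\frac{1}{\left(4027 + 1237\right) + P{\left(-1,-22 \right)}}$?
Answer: $\frac{1}{5273} \approx 0.00018965$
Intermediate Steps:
$P{\left(K,B \right)} = 7 + B + K + \left(6 + K\right)^{2}$ ($P{\left(K,B \right)} = 7 + \left(\left(K + B\right) + \left(K + 6\right)^{2}\right) = 7 + \left(\left(B + K\right) + \left(6 + K\right)^{2}\right) = 7 + \left(B + K + \left(6 + K\right)^{2}\right) = 7 + B + K + \left(6 + K\right)^{2}$)
$\frac{1}{\left(4027 + 1237\right) + P{\left(-1,-22 \right)}} = \frac{1}{\left(4027 + 1237\right) + \left(7 - 22 - 1 + \left(6 - 1\right)^{2}\right)} = \frac{1}{5264 + \left(7 - 22 - 1 + 5^{2}\right)} = \frac{1}{5264 + \left(7 - 22 - 1 + 25\right)} = \frac{1}{5264 + 9} = \frac{1}{5273}$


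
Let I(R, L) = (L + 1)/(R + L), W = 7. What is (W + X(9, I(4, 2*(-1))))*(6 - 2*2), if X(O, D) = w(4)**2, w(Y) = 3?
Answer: 32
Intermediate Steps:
I(R, L) = (1 + L)/(L + R)
X(O, D) = 9 (X(O, D) = 3**2 = 9)
(W + X(9, I(4, 2*(-1))))*(6 - 2*2) = (7 + 9)*(6 - 2*2) = 16*(6 - 4) = 16*2 = 32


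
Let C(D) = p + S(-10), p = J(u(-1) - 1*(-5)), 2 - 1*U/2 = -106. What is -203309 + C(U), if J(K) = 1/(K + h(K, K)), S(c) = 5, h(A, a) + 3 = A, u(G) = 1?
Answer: -1829735/9 ≈ -2.0330e+5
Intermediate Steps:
U = 216 (U = 4 - 2*(-106) = 4 + 212 = 216)
h(A, a) = -3 + A
J(K) = 1/(-3 + 2*K) (J(K) = 1/(K + (-3 + K)) = 1/(-3 + 2*K))
p = ⅑ (p = 1/(-3 + 2*(1 - 1*(-5))) = 1/(-3 + 2*(1 + 5)) = 1/(-3 + 2*6) = 1/(-3 + 12) = 1/9 = ⅑ ≈ 0.11111)
C(D) = 46/9 (C(D) = ⅑ + 5 = 46/9)
-203309 + C(U) = -203309 + 46/9 = -1829735/9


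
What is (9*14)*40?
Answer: 5040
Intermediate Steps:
(9*14)*40 = 126*40 = 5040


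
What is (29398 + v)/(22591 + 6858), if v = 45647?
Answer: 75045/29449 ≈ 2.5483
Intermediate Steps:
(29398 + v)/(22591 + 6858) = (29398 + 45647)/(22591 + 6858) = 75045/29449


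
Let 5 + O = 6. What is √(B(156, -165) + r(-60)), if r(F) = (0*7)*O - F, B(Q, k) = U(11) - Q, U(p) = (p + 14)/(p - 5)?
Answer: I*√3306/6 ≈ 9.583*I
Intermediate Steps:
O = 1 (O = -5 + 6 = 1)
U(p) = (14 + p)/(-5 + p)
B(Q, k) = 25/6 - Q (B(Q, k) = (14 + 11)/(-5 + 11) - Q = 25/6 - Q)
r(F) = -F (r(F) = (0*7)*1 - F = 0*1 - F = 0 - F = -F)
√(B(156, -165) + r(-60)) = √((25/6 - 1*156) - 1*(-60)) = √((25/6 - 156) + 60) = √(-911/6 + 60) = √(-551/6) = I*√3306/6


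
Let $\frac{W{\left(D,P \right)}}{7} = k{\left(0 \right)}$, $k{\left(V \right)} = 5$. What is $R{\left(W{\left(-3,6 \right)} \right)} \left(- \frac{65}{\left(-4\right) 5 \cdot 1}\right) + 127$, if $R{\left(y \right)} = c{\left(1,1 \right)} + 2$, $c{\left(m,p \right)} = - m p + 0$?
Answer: $\frac{521}{4} \approx 130.25$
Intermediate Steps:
$W{\left(D,P \right)} = 35$ ($W{\left(D,P \right)} = 7 \cdot 5 = 35$)
$c{\left(m,p \right)} = - m p$ ($c{\left(m,p \right)} = - m p + 0 = - m p$)
$R{\left(y \right)} = 1$ ($R{\left(y \right)} = \left(-1\right) 1 \cdot 1 + 2 = -1 + 2 = 1$)
$R{\left(W{\left(-3,6 \right)} \right)} \left(- \frac{65}{\left(-4\right) 5 \cdot 1}\right) + 127 = 1 \left(- \frac{65}{\left(-4\right) 5 \cdot 1}\right) + 127 = 1 \left(- \frac{65}{\left(-20\right) 1}\right) + 127 = 1 \left(- \frac{65}{-20}\right) + 127 = 1 \left(\left(-65\right) \left(- \frac{1}{20}\right)\right) + 127 = 1 \cdot \frac{13}{4} + 127 = \frac{13}{4} + 127 = \frac{521}{4}$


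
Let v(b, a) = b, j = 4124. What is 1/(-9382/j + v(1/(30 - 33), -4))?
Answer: -6186/16135 ≈ -0.38339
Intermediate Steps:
1/(-9382/j + v(1/(30 - 33), -4)) = 1/(-9382/4124 + 1/(30 - 33)) = 1/(-9382*1/4124 + 1/(-3)) = 1/(-4691/2062 - ⅓) = 1/(-16135/6186) = -6186/16135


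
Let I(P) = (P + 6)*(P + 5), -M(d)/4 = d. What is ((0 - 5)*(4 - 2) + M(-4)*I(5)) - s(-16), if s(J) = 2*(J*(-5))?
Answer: 1590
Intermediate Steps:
M(d) = -4*d
I(P) = (5 + P)*(6 + P) (I(P) = (6 + P)*(5 + P) = (5 + P)*(6 + P))
s(J) = -10*J (s(J) = 2*(-5*J) = -10*J)
((0 - 5)*(4 - 2) + M(-4)*I(5)) - s(-16) = ((0 - 5)*(4 - 2) + (-4*(-4))*(30 + 5**2 + 11*5)) - (-10)*(-16) = (-5*2 + 16*(30 + 25 + 55)) - 1*160 = (-10 + 16*110) - 160 = (-10 + 1760) - 160 = 1750 - 160 = 1590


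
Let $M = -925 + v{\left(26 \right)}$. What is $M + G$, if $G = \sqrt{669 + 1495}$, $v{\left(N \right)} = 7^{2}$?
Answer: $-876 + 2 \sqrt{541} \approx -829.48$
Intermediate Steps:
$v{\left(N \right)} = 49$
$G = 2 \sqrt{541}$ ($G = \sqrt{2164} = 2 \sqrt{541} \approx 46.519$)
$M = -876$ ($M = -925 + 49 = -876$)
$M + G = -876 + 2 \sqrt{541}$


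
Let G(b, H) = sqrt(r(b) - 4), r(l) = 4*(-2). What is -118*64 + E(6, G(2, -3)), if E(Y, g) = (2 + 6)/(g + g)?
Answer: -7552 - 2*I*sqrt(3)/3 ≈ -7552.0 - 1.1547*I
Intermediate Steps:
r(l) = -8
G(b, H) = 2*I*sqrt(3) (G(b, H) = sqrt(-8 - 4) = sqrt(-12) = 2*I*sqrt(3))
E(Y, g) = 4/g (E(Y, g) = 8/((2*g)) = 8*(1/(2*g)) = 4/g)
-118*64 + E(6, G(2, -3)) = -118*64 + 4/((2*I*sqrt(3))) = -7552 + 4*(-I*sqrt(3)/6) = -7552 - 2*I*sqrt(3)/3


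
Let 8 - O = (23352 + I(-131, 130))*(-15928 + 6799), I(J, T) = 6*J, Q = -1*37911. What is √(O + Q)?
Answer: √205967111 ≈ 14352.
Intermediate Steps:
Q = -37911
O = 206005022 (O = 8 - (23352 + 6*(-131))*(-15928 + 6799) = 8 - (23352 - 786)*(-9129) = 8 - 22566*(-9129) = 8 - 1*(-206005014) = 8 + 206005014 = 206005022)
√(O + Q) = √(206005022 - 37911) = √205967111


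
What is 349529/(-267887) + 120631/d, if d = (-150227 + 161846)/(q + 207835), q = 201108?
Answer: 13215183925723820/3112579053 ≈ 4.2457e+6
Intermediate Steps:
d = 11619/408943 (d = (-150227 + 161846)/(201108 + 207835) = 11619/408943 ≈ 0.028412)
349529/(-267887) + 120631/d = 349529/(-267887) + 120631/(11619/408943) = 349529*(-1/267887) + 120631*(408943/11619) = -349529/267887 + 49331203033/11619 = 13215183925723820/3112579053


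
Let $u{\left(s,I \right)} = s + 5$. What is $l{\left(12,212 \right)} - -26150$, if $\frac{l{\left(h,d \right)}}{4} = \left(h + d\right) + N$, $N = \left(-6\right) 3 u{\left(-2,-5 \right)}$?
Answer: $26830$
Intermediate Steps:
$u{\left(s,I \right)} = 5 + s$
$N = -54$ ($N = \left(-6\right) 3 \left(5 - 2\right) = \left(-18\right) 3 = -54$)
$l{\left(h,d \right)} = -216 + 4 d + 4 h$ ($l{\left(h,d \right)} = 4 \left(\left(h + d\right) - 54\right) = 4 \left(\left(d + h\right) - 54\right) = 4 \left(-54 + d + h\right) = -216 + 4 d + 4 h$)
$l{\left(12,212 \right)} - -26150 = \left(-216 + 4 \cdot 212 + 4 \cdot 12\right) - -26150 = \left(-216 + 848 + 48\right) + 26150 = 680 + 26150 = 26830$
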